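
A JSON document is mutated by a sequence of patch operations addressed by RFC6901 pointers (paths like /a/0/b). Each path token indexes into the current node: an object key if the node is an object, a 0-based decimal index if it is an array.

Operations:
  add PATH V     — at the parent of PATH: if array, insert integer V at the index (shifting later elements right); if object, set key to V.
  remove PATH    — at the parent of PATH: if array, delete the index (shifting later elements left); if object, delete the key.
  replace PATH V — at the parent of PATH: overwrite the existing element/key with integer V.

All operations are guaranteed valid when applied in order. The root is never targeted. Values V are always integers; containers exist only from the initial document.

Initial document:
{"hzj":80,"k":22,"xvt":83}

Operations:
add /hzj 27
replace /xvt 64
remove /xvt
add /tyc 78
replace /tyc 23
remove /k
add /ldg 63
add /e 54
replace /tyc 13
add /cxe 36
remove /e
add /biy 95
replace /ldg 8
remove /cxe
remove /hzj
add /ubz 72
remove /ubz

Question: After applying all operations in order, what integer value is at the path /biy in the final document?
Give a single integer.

After op 1 (add /hzj 27): {"hzj":27,"k":22,"xvt":83}
After op 2 (replace /xvt 64): {"hzj":27,"k":22,"xvt":64}
After op 3 (remove /xvt): {"hzj":27,"k":22}
After op 4 (add /tyc 78): {"hzj":27,"k":22,"tyc":78}
After op 5 (replace /tyc 23): {"hzj":27,"k":22,"tyc":23}
After op 6 (remove /k): {"hzj":27,"tyc":23}
After op 7 (add /ldg 63): {"hzj":27,"ldg":63,"tyc":23}
After op 8 (add /e 54): {"e":54,"hzj":27,"ldg":63,"tyc":23}
After op 9 (replace /tyc 13): {"e":54,"hzj":27,"ldg":63,"tyc":13}
After op 10 (add /cxe 36): {"cxe":36,"e":54,"hzj":27,"ldg":63,"tyc":13}
After op 11 (remove /e): {"cxe":36,"hzj":27,"ldg":63,"tyc":13}
After op 12 (add /biy 95): {"biy":95,"cxe":36,"hzj":27,"ldg":63,"tyc":13}
After op 13 (replace /ldg 8): {"biy":95,"cxe":36,"hzj":27,"ldg":8,"tyc":13}
After op 14 (remove /cxe): {"biy":95,"hzj":27,"ldg":8,"tyc":13}
After op 15 (remove /hzj): {"biy":95,"ldg":8,"tyc":13}
After op 16 (add /ubz 72): {"biy":95,"ldg":8,"tyc":13,"ubz":72}
After op 17 (remove /ubz): {"biy":95,"ldg":8,"tyc":13}
Value at /biy: 95

Answer: 95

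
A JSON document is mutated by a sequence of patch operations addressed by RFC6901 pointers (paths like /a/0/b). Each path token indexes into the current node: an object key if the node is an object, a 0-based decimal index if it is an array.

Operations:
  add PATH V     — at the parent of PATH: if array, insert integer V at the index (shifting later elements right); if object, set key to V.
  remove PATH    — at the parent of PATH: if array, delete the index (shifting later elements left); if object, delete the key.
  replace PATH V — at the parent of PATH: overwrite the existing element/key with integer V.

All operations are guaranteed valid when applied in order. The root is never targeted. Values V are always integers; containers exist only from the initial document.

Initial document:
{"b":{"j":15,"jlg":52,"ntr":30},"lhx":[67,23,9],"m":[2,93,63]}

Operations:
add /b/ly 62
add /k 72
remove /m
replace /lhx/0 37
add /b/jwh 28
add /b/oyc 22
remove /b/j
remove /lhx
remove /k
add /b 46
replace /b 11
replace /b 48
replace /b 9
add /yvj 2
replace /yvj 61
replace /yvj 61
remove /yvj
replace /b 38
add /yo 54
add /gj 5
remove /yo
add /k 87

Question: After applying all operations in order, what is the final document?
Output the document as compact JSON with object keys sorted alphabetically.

Answer: {"b":38,"gj":5,"k":87}

Derivation:
After op 1 (add /b/ly 62): {"b":{"j":15,"jlg":52,"ly":62,"ntr":30},"lhx":[67,23,9],"m":[2,93,63]}
After op 2 (add /k 72): {"b":{"j":15,"jlg":52,"ly":62,"ntr":30},"k":72,"lhx":[67,23,9],"m":[2,93,63]}
After op 3 (remove /m): {"b":{"j":15,"jlg":52,"ly":62,"ntr":30},"k":72,"lhx":[67,23,9]}
After op 4 (replace /lhx/0 37): {"b":{"j":15,"jlg":52,"ly":62,"ntr":30},"k":72,"lhx":[37,23,9]}
After op 5 (add /b/jwh 28): {"b":{"j":15,"jlg":52,"jwh":28,"ly":62,"ntr":30},"k":72,"lhx":[37,23,9]}
After op 6 (add /b/oyc 22): {"b":{"j":15,"jlg":52,"jwh":28,"ly":62,"ntr":30,"oyc":22},"k":72,"lhx":[37,23,9]}
After op 7 (remove /b/j): {"b":{"jlg":52,"jwh":28,"ly":62,"ntr":30,"oyc":22},"k":72,"lhx":[37,23,9]}
After op 8 (remove /lhx): {"b":{"jlg":52,"jwh":28,"ly":62,"ntr":30,"oyc":22},"k":72}
After op 9 (remove /k): {"b":{"jlg":52,"jwh":28,"ly":62,"ntr":30,"oyc":22}}
After op 10 (add /b 46): {"b":46}
After op 11 (replace /b 11): {"b":11}
After op 12 (replace /b 48): {"b":48}
After op 13 (replace /b 9): {"b":9}
After op 14 (add /yvj 2): {"b":9,"yvj":2}
After op 15 (replace /yvj 61): {"b":9,"yvj":61}
After op 16 (replace /yvj 61): {"b":9,"yvj":61}
After op 17 (remove /yvj): {"b":9}
After op 18 (replace /b 38): {"b":38}
After op 19 (add /yo 54): {"b":38,"yo":54}
After op 20 (add /gj 5): {"b":38,"gj":5,"yo":54}
After op 21 (remove /yo): {"b":38,"gj":5}
After op 22 (add /k 87): {"b":38,"gj":5,"k":87}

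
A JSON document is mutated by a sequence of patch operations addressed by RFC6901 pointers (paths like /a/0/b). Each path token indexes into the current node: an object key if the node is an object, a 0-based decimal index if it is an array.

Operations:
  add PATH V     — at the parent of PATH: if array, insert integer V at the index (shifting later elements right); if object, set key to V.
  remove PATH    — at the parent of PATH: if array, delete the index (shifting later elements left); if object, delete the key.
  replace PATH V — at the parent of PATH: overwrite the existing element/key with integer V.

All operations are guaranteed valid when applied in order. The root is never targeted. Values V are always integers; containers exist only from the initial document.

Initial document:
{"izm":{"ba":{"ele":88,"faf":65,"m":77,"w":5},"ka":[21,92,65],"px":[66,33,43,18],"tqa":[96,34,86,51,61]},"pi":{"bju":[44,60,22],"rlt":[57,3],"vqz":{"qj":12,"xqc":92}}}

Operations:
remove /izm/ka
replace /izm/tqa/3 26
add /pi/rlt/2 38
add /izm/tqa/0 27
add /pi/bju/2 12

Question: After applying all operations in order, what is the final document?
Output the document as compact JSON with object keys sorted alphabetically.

Answer: {"izm":{"ba":{"ele":88,"faf":65,"m":77,"w":5},"px":[66,33,43,18],"tqa":[27,96,34,86,26,61]},"pi":{"bju":[44,60,12,22],"rlt":[57,3,38],"vqz":{"qj":12,"xqc":92}}}

Derivation:
After op 1 (remove /izm/ka): {"izm":{"ba":{"ele":88,"faf":65,"m":77,"w":5},"px":[66,33,43,18],"tqa":[96,34,86,51,61]},"pi":{"bju":[44,60,22],"rlt":[57,3],"vqz":{"qj":12,"xqc":92}}}
After op 2 (replace /izm/tqa/3 26): {"izm":{"ba":{"ele":88,"faf":65,"m":77,"w":5},"px":[66,33,43,18],"tqa":[96,34,86,26,61]},"pi":{"bju":[44,60,22],"rlt":[57,3],"vqz":{"qj":12,"xqc":92}}}
After op 3 (add /pi/rlt/2 38): {"izm":{"ba":{"ele":88,"faf":65,"m":77,"w":5},"px":[66,33,43,18],"tqa":[96,34,86,26,61]},"pi":{"bju":[44,60,22],"rlt":[57,3,38],"vqz":{"qj":12,"xqc":92}}}
After op 4 (add /izm/tqa/0 27): {"izm":{"ba":{"ele":88,"faf":65,"m":77,"w":5},"px":[66,33,43,18],"tqa":[27,96,34,86,26,61]},"pi":{"bju":[44,60,22],"rlt":[57,3,38],"vqz":{"qj":12,"xqc":92}}}
After op 5 (add /pi/bju/2 12): {"izm":{"ba":{"ele":88,"faf":65,"m":77,"w":5},"px":[66,33,43,18],"tqa":[27,96,34,86,26,61]},"pi":{"bju":[44,60,12,22],"rlt":[57,3,38],"vqz":{"qj":12,"xqc":92}}}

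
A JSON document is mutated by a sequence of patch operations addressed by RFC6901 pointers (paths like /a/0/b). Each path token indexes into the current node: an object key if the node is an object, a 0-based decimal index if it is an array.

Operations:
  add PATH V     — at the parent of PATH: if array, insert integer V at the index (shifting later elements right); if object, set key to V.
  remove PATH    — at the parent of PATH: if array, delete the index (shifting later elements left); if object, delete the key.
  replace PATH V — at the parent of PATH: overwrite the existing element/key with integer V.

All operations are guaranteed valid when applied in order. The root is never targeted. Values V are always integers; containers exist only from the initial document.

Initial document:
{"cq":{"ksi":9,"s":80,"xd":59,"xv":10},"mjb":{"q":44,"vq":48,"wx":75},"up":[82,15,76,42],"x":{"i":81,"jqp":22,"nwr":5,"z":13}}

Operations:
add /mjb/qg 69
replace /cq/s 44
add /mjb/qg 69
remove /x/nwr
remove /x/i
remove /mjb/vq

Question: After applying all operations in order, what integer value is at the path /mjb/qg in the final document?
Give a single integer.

Answer: 69

Derivation:
After op 1 (add /mjb/qg 69): {"cq":{"ksi":9,"s":80,"xd":59,"xv":10},"mjb":{"q":44,"qg":69,"vq":48,"wx":75},"up":[82,15,76,42],"x":{"i":81,"jqp":22,"nwr":5,"z":13}}
After op 2 (replace /cq/s 44): {"cq":{"ksi":9,"s":44,"xd":59,"xv":10},"mjb":{"q":44,"qg":69,"vq":48,"wx":75},"up":[82,15,76,42],"x":{"i":81,"jqp":22,"nwr":5,"z":13}}
After op 3 (add /mjb/qg 69): {"cq":{"ksi":9,"s":44,"xd":59,"xv":10},"mjb":{"q":44,"qg":69,"vq":48,"wx":75},"up":[82,15,76,42],"x":{"i":81,"jqp":22,"nwr":5,"z":13}}
After op 4 (remove /x/nwr): {"cq":{"ksi":9,"s":44,"xd":59,"xv":10},"mjb":{"q":44,"qg":69,"vq":48,"wx":75},"up":[82,15,76,42],"x":{"i":81,"jqp":22,"z":13}}
After op 5 (remove /x/i): {"cq":{"ksi":9,"s":44,"xd":59,"xv":10},"mjb":{"q":44,"qg":69,"vq":48,"wx":75},"up":[82,15,76,42],"x":{"jqp":22,"z":13}}
After op 6 (remove /mjb/vq): {"cq":{"ksi":9,"s":44,"xd":59,"xv":10},"mjb":{"q":44,"qg":69,"wx":75},"up":[82,15,76,42],"x":{"jqp":22,"z":13}}
Value at /mjb/qg: 69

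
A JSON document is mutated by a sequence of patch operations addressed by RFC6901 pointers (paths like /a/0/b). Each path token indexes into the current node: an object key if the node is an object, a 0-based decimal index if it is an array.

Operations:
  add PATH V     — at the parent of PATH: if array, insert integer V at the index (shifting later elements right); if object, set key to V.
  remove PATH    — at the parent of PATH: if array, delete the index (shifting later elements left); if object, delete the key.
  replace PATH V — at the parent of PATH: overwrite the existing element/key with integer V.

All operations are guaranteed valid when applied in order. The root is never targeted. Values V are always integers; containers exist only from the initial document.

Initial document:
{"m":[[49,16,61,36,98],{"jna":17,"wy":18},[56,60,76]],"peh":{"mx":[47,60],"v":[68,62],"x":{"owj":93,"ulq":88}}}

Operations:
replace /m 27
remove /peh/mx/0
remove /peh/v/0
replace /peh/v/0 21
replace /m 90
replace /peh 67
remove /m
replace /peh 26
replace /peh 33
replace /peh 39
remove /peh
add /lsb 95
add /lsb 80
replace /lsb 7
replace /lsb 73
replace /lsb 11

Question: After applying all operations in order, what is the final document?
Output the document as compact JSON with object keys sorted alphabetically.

After op 1 (replace /m 27): {"m":27,"peh":{"mx":[47,60],"v":[68,62],"x":{"owj":93,"ulq":88}}}
After op 2 (remove /peh/mx/0): {"m":27,"peh":{"mx":[60],"v":[68,62],"x":{"owj":93,"ulq":88}}}
After op 3 (remove /peh/v/0): {"m":27,"peh":{"mx":[60],"v":[62],"x":{"owj":93,"ulq":88}}}
After op 4 (replace /peh/v/0 21): {"m":27,"peh":{"mx":[60],"v":[21],"x":{"owj":93,"ulq":88}}}
After op 5 (replace /m 90): {"m":90,"peh":{"mx":[60],"v":[21],"x":{"owj":93,"ulq":88}}}
After op 6 (replace /peh 67): {"m":90,"peh":67}
After op 7 (remove /m): {"peh":67}
After op 8 (replace /peh 26): {"peh":26}
After op 9 (replace /peh 33): {"peh":33}
After op 10 (replace /peh 39): {"peh":39}
After op 11 (remove /peh): {}
After op 12 (add /lsb 95): {"lsb":95}
After op 13 (add /lsb 80): {"lsb":80}
After op 14 (replace /lsb 7): {"lsb":7}
After op 15 (replace /lsb 73): {"lsb":73}
After op 16 (replace /lsb 11): {"lsb":11}

Answer: {"lsb":11}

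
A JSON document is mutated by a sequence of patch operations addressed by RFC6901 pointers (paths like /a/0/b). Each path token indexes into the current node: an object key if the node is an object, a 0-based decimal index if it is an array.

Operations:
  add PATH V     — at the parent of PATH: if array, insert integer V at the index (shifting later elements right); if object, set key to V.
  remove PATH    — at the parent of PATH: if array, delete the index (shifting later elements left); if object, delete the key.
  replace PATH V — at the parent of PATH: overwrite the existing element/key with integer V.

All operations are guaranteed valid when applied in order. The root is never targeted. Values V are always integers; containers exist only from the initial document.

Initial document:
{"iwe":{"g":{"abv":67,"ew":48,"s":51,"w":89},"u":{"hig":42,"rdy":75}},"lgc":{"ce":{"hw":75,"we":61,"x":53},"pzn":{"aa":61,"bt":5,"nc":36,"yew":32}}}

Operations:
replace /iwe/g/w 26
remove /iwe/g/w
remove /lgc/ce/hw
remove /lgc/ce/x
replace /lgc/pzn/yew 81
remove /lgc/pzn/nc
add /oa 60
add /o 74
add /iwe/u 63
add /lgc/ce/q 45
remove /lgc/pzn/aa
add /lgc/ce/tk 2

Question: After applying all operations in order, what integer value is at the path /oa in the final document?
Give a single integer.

After op 1 (replace /iwe/g/w 26): {"iwe":{"g":{"abv":67,"ew":48,"s":51,"w":26},"u":{"hig":42,"rdy":75}},"lgc":{"ce":{"hw":75,"we":61,"x":53},"pzn":{"aa":61,"bt":5,"nc":36,"yew":32}}}
After op 2 (remove /iwe/g/w): {"iwe":{"g":{"abv":67,"ew":48,"s":51},"u":{"hig":42,"rdy":75}},"lgc":{"ce":{"hw":75,"we":61,"x":53},"pzn":{"aa":61,"bt":5,"nc":36,"yew":32}}}
After op 3 (remove /lgc/ce/hw): {"iwe":{"g":{"abv":67,"ew":48,"s":51},"u":{"hig":42,"rdy":75}},"lgc":{"ce":{"we":61,"x":53},"pzn":{"aa":61,"bt":5,"nc":36,"yew":32}}}
After op 4 (remove /lgc/ce/x): {"iwe":{"g":{"abv":67,"ew":48,"s":51},"u":{"hig":42,"rdy":75}},"lgc":{"ce":{"we":61},"pzn":{"aa":61,"bt":5,"nc":36,"yew":32}}}
After op 5 (replace /lgc/pzn/yew 81): {"iwe":{"g":{"abv":67,"ew":48,"s":51},"u":{"hig":42,"rdy":75}},"lgc":{"ce":{"we":61},"pzn":{"aa":61,"bt":5,"nc":36,"yew":81}}}
After op 6 (remove /lgc/pzn/nc): {"iwe":{"g":{"abv":67,"ew":48,"s":51},"u":{"hig":42,"rdy":75}},"lgc":{"ce":{"we":61},"pzn":{"aa":61,"bt":5,"yew":81}}}
After op 7 (add /oa 60): {"iwe":{"g":{"abv":67,"ew":48,"s":51},"u":{"hig":42,"rdy":75}},"lgc":{"ce":{"we":61},"pzn":{"aa":61,"bt":5,"yew":81}},"oa":60}
After op 8 (add /o 74): {"iwe":{"g":{"abv":67,"ew":48,"s":51},"u":{"hig":42,"rdy":75}},"lgc":{"ce":{"we":61},"pzn":{"aa":61,"bt":5,"yew":81}},"o":74,"oa":60}
After op 9 (add /iwe/u 63): {"iwe":{"g":{"abv":67,"ew":48,"s":51},"u":63},"lgc":{"ce":{"we":61},"pzn":{"aa":61,"bt":5,"yew":81}},"o":74,"oa":60}
After op 10 (add /lgc/ce/q 45): {"iwe":{"g":{"abv":67,"ew":48,"s":51},"u":63},"lgc":{"ce":{"q":45,"we":61},"pzn":{"aa":61,"bt":5,"yew":81}},"o":74,"oa":60}
After op 11 (remove /lgc/pzn/aa): {"iwe":{"g":{"abv":67,"ew":48,"s":51},"u":63},"lgc":{"ce":{"q":45,"we":61},"pzn":{"bt":5,"yew":81}},"o":74,"oa":60}
After op 12 (add /lgc/ce/tk 2): {"iwe":{"g":{"abv":67,"ew":48,"s":51},"u":63},"lgc":{"ce":{"q":45,"tk":2,"we":61},"pzn":{"bt":5,"yew":81}},"o":74,"oa":60}
Value at /oa: 60

Answer: 60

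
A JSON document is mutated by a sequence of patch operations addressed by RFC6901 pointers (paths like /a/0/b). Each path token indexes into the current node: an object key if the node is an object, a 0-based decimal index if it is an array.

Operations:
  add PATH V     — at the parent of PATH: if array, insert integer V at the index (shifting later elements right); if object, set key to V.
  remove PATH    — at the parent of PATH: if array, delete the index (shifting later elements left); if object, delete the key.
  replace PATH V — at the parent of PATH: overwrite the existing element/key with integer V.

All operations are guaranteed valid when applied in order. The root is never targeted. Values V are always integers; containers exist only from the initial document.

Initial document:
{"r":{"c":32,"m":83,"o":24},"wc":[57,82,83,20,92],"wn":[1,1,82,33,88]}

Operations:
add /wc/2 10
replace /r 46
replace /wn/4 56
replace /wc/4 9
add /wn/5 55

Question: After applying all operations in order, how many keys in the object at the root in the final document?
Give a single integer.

After op 1 (add /wc/2 10): {"r":{"c":32,"m":83,"o":24},"wc":[57,82,10,83,20,92],"wn":[1,1,82,33,88]}
After op 2 (replace /r 46): {"r":46,"wc":[57,82,10,83,20,92],"wn":[1,1,82,33,88]}
After op 3 (replace /wn/4 56): {"r":46,"wc":[57,82,10,83,20,92],"wn":[1,1,82,33,56]}
After op 4 (replace /wc/4 9): {"r":46,"wc":[57,82,10,83,9,92],"wn":[1,1,82,33,56]}
After op 5 (add /wn/5 55): {"r":46,"wc":[57,82,10,83,9,92],"wn":[1,1,82,33,56,55]}
Size at the root: 3

Answer: 3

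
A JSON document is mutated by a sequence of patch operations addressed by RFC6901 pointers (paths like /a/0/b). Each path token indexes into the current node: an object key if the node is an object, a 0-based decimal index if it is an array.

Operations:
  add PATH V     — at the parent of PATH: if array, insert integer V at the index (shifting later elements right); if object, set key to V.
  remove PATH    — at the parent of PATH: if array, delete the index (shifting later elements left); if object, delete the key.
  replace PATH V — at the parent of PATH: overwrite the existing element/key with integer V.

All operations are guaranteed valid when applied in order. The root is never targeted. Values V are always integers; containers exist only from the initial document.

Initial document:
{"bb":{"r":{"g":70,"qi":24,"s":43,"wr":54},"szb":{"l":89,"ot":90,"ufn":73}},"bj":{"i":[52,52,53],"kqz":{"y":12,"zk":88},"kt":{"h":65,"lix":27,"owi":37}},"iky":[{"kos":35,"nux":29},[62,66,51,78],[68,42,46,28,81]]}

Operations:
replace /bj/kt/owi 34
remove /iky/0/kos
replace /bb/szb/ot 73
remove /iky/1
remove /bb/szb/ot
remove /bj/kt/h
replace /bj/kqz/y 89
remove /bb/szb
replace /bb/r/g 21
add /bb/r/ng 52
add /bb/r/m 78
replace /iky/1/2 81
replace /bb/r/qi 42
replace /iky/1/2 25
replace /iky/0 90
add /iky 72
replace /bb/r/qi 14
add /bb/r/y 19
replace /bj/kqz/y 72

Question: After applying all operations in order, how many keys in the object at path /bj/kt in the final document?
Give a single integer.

After op 1 (replace /bj/kt/owi 34): {"bb":{"r":{"g":70,"qi":24,"s":43,"wr":54},"szb":{"l":89,"ot":90,"ufn":73}},"bj":{"i":[52,52,53],"kqz":{"y":12,"zk":88},"kt":{"h":65,"lix":27,"owi":34}},"iky":[{"kos":35,"nux":29},[62,66,51,78],[68,42,46,28,81]]}
After op 2 (remove /iky/0/kos): {"bb":{"r":{"g":70,"qi":24,"s":43,"wr":54},"szb":{"l":89,"ot":90,"ufn":73}},"bj":{"i":[52,52,53],"kqz":{"y":12,"zk":88},"kt":{"h":65,"lix":27,"owi":34}},"iky":[{"nux":29},[62,66,51,78],[68,42,46,28,81]]}
After op 3 (replace /bb/szb/ot 73): {"bb":{"r":{"g":70,"qi":24,"s":43,"wr":54},"szb":{"l":89,"ot":73,"ufn":73}},"bj":{"i":[52,52,53],"kqz":{"y":12,"zk":88},"kt":{"h":65,"lix":27,"owi":34}},"iky":[{"nux":29},[62,66,51,78],[68,42,46,28,81]]}
After op 4 (remove /iky/1): {"bb":{"r":{"g":70,"qi":24,"s":43,"wr":54},"szb":{"l":89,"ot":73,"ufn":73}},"bj":{"i":[52,52,53],"kqz":{"y":12,"zk":88},"kt":{"h":65,"lix":27,"owi":34}},"iky":[{"nux":29},[68,42,46,28,81]]}
After op 5 (remove /bb/szb/ot): {"bb":{"r":{"g":70,"qi":24,"s":43,"wr":54},"szb":{"l":89,"ufn":73}},"bj":{"i":[52,52,53],"kqz":{"y":12,"zk":88},"kt":{"h":65,"lix":27,"owi":34}},"iky":[{"nux":29},[68,42,46,28,81]]}
After op 6 (remove /bj/kt/h): {"bb":{"r":{"g":70,"qi":24,"s":43,"wr":54},"szb":{"l":89,"ufn":73}},"bj":{"i":[52,52,53],"kqz":{"y":12,"zk":88},"kt":{"lix":27,"owi":34}},"iky":[{"nux":29},[68,42,46,28,81]]}
After op 7 (replace /bj/kqz/y 89): {"bb":{"r":{"g":70,"qi":24,"s":43,"wr":54},"szb":{"l":89,"ufn":73}},"bj":{"i":[52,52,53],"kqz":{"y":89,"zk":88},"kt":{"lix":27,"owi":34}},"iky":[{"nux":29},[68,42,46,28,81]]}
After op 8 (remove /bb/szb): {"bb":{"r":{"g":70,"qi":24,"s":43,"wr":54}},"bj":{"i":[52,52,53],"kqz":{"y":89,"zk":88},"kt":{"lix":27,"owi":34}},"iky":[{"nux":29},[68,42,46,28,81]]}
After op 9 (replace /bb/r/g 21): {"bb":{"r":{"g":21,"qi":24,"s":43,"wr":54}},"bj":{"i":[52,52,53],"kqz":{"y":89,"zk":88},"kt":{"lix":27,"owi":34}},"iky":[{"nux":29},[68,42,46,28,81]]}
After op 10 (add /bb/r/ng 52): {"bb":{"r":{"g":21,"ng":52,"qi":24,"s":43,"wr":54}},"bj":{"i":[52,52,53],"kqz":{"y":89,"zk":88},"kt":{"lix":27,"owi":34}},"iky":[{"nux":29},[68,42,46,28,81]]}
After op 11 (add /bb/r/m 78): {"bb":{"r":{"g":21,"m":78,"ng":52,"qi":24,"s":43,"wr":54}},"bj":{"i":[52,52,53],"kqz":{"y":89,"zk":88},"kt":{"lix":27,"owi":34}},"iky":[{"nux":29},[68,42,46,28,81]]}
After op 12 (replace /iky/1/2 81): {"bb":{"r":{"g":21,"m":78,"ng":52,"qi":24,"s":43,"wr":54}},"bj":{"i":[52,52,53],"kqz":{"y":89,"zk":88},"kt":{"lix":27,"owi":34}},"iky":[{"nux":29},[68,42,81,28,81]]}
After op 13 (replace /bb/r/qi 42): {"bb":{"r":{"g":21,"m":78,"ng":52,"qi":42,"s":43,"wr":54}},"bj":{"i":[52,52,53],"kqz":{"y":89,"zk":88},"kt":{"lix":27,"owi":34}},"iky":[{"nux":29},[68,42,81,28,81]]}
After op 14 (replace /iky/1/2 25): {"bb":{"r":{"g":21,"m":78,"ng":52,"qi":42,"s":43,"wr":54}},"bj":{"i":[52,52,53],"kqz":{"y":89,"zk":88},"kt":{"lix":27,"owi":34}},"iky":[{"nux":29},[68,42,25,28,81]]}
After op 15 (replace /iky/0 90): {"bb":{"r":{"g":21,"m":78,"ng":52,"qi":42,"s":43,"wr":54}},"bj":{"i":[52,52,53],"kqz":{"y":89,"zk":88},"kt":{"lix":27,"owi":34}},"iky":[90,[68,42,25,28,81]]}
After op 16 (add /iky 72): {"bb":{"r":{"g":21,"m":78,"ng":52,"qi":42,"s":43,"wr":54}},"bj":{"i":[52,52,53],"kqz":{"y":89,"zk":88},"kt":{"lix":27,"owi":34}},"iky":72}
After op 17 (replace /bb/r/qi 14): {"bb":{"r":{"g":21,"m":78,"ng":52,"qi":14,"s":43,"wr":54}},"bj":{"i":[52,52,53],"kqz":{"y":89,"zk":88},"kt":{"lix":27,"owi":34}},"iky":72}
After op 18 (add /bb/r/y 19): {"bb":{"r":{"g":21,"m":78,"ng":52,"qi":14,"s":43,"wr":54,"y":19}},"bj":{"i":[52,52,53],"kqz":{"y":89,"zk":88},"kt":{"lix":27,"owi":34}},"iky":72}
After op 19 (replace /bj/kqz/y 72): {"bb":{"r":{"g":21,"m":78,"ng":52,"qi":14,"s":43,"wr":54,"y":19}},"bj":{"i":[52,52,53],"kqz":{"y":72,"zk":88},"kt":{"lix":27,"owi":34}},"iky":72}
Size at path /bj/kt: 2

Answer: 2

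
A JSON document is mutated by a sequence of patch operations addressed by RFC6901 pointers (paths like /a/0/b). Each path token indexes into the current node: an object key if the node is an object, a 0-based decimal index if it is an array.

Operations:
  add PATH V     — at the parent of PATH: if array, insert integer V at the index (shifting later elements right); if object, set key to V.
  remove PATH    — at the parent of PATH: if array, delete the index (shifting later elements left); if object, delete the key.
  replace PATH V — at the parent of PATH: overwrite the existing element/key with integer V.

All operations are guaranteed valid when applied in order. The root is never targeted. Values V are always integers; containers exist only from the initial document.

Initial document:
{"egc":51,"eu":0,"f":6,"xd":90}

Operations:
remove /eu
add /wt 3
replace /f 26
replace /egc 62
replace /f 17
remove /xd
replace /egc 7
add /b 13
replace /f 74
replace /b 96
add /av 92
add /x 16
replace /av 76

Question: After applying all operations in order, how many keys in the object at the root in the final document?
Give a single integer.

After op 1 (remove /eu): {"egc":51,"f":6,"xd":90}
After op 2 (add /wt 3): {"egc":51,"f":6,"wt":3,"xd":90}
After op 3 (replace /f 26): {"egc":51,"f":26,"wt":3,"xd":90}
After op 4 (replace /egc 62): {"egc":62,"f":26,"wt":3,"xd":90}
After op 5 (replace /f 17): {"egc":62,"f":17,"wt":3,"xd":90}
After op 6 (remove /xd): {"egc":62,"f":17,"wt":3}
After op 7 (replace /egc 7): {"egc":7,"f":17,"wt":3}
After op 8 (add /b 13): {"b":13,"egc":7,"f":17,"wt":3}
After op 9 (replace /f 74): {"b":13,"egc":7,"f":74,"wt":3}
After op 10 (replace /b 96): {"b":96,"egc":7,"f":74,"wt":3}
After op 11 (add /av 92): {"av":92,"b":96,"egc":7,"f":74,"wt":3}
After op 12 (add /x 16): {"av":92,"b":96,"egc":7,"f":74,"wt":3,"x":16}
After op 13 (replace /av 76): {"av":76,"b":96,"egc":7,"f":74,"wt":3,"x":16}
Size at the root: 6

Answer: 6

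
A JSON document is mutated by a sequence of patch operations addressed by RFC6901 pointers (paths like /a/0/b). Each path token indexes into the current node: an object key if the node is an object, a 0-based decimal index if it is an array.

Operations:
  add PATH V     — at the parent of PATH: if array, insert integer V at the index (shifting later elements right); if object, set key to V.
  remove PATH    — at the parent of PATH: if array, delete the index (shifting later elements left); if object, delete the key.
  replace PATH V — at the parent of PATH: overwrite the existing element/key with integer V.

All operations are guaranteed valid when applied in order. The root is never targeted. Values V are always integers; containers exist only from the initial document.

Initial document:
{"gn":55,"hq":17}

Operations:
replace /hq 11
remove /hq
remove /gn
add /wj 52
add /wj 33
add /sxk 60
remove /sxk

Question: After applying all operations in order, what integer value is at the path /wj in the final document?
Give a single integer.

Answer: 33

Derivation:
After op 1 (replace /hq 11): {"gn":55,"hq":11}
After op 2 (remove /hq): {"gn":55}
After op 3 (remove /gn): {}
After op 4 (add /wj 52): {"wj":52}
After op 5 (add /wj 33): {"wj":33}
After op 6 (add /sxk 60): {"sxk":60,"wj":33}
After op 7 (remove /sxk): {"wj":33}
Value at /wj: 33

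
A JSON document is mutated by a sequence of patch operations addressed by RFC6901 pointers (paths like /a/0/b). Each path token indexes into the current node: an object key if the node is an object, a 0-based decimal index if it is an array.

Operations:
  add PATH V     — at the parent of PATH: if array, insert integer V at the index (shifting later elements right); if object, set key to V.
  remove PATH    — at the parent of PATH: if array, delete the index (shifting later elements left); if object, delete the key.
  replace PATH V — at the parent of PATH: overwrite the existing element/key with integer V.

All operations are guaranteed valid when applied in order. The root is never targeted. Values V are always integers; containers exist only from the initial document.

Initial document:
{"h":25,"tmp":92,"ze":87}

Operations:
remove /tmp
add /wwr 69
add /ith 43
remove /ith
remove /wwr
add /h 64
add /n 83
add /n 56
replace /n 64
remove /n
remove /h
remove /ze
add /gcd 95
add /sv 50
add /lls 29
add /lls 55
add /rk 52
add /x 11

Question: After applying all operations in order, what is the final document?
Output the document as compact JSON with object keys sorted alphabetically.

After op 1 (remove /tmp): {"h":25,"ze":87}
After op 2 (add /wwr 69): {"h":25,"wwr":69,"ze":87}
After op 3 (add /ith 43): {"h":25,"ith":43,"wwr":69,"ze":87}
After op 4 (remove /ith): {"h":25,"wwr":69,"ze":87}
After op 5 (remove /wwr): {"h":25,"ze":87}
After op 6 (add /h 64): {"h":64,"ze":87}
After op 7 (add /n 83): {"h":64,"n":83,"ze":87}
After op 8 (add /n 56): {"h":64,"n":56,"ze":87}
After op 9 (replace /n 64): {"h":64,"n":64,"ze":87}
After op 10 (remove /n): {"h":64,"ze":87}
After op 11 (remove /h): {"ze":87}
After op 12 (remove /ze): {}
After op 13 (add /gcd 95): {"gcd":95}
After op 14 (add /sv 50): {"gcd":95,"sv":50}
After op 15 (add /lls 29): {"gcd":95,"lls":29,"sv":50}
After op 16 (add /lls 55): {"gcd":95,"lls":55,"sv":50}
After op 17 (add /rk 52): {"gcd":95,"lls":55,"rk":52,"sv":50}
After op 18 (add /x 11): {"gcd":95,"lls":55,"rk":52,"sv":50,"x":11}

Answer: {"gcd":95,"lls":55,"rk":52,"sv":50,"x":11}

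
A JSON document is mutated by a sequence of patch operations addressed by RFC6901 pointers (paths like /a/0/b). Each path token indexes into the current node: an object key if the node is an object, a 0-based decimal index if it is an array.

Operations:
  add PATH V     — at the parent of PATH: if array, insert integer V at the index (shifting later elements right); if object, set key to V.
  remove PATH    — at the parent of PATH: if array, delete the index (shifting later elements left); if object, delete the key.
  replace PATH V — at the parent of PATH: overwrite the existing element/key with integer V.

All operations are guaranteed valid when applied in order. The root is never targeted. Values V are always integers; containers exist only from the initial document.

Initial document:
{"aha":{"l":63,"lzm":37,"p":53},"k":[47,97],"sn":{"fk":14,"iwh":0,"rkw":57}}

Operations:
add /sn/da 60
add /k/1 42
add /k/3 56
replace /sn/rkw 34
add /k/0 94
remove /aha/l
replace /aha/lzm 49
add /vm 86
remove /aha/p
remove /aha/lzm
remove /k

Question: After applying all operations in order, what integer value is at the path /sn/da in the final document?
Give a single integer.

Answer: 60

Derivation:
After op 1 (add /sn/da 60): {"aha":{"l":63,"lzm":37,"p":53},"k":[47,97],"sn":{"da":60,"fk":14,"iwh":0,"rkw":57}}
After op 2 (add /k/1 42): {"aha":{"l":63,"lzm":37,"p":53},"k":[47,42,97],"sn":{"da":60,"fk":14,"iwh":0,"rkw":57}}
After op 3 (add /k/3 56): {"aha":{"l":63,"lzm":37,"p":53},"k":[47,42,97,56],"sn":{"da":60,"fk":14,"iwh":0,"rkw":57}}
After op 4 (replace /sn/rkw 34): {"aha":{"l":63,"lzm":37,"p":53},"k":[47,42,97,56],"sn":{"da":60,"fk":14,"iwh":0,"rkw":34}}
After op 5 (add /k/0 94): {"aha":{"l":63,"lzm":37,"p":53},"k":[94,47,42,97,56],"sn":{"da":60,"fk":14,"iwh":0,"rkw":34}}
After op 6 (remove /aha/l): {"aha":{"lzm":37,"p":53},"k":[94,47,42,97,56],"sn":{"da":60,"fk":14,"iwh":0,"rkw":34}}
After op 7 (replace /aha/lzm 49): {"aha":{"lzm":49,"p":53},"k":[94,47,42,97,56],"sn":{"da":60,"fk":14,"iwh":0,"rkw":34}}
After op 8 (add /vm 86): {"aha":{"lzm":49,"p":53},"k":[94,47,42,97,56],"sn":{"da":60,"fk":14,"iwh":0,"rkw":34},"vm":86}
After op 9 (remove /aha/p): {"aha":{"lzm":49},"k":[94,47,42,97,56],"sn":{"da":60,"fk":14,"iwh":0,"rkw":34},"vm":86}
After op 10 (remove /aha/lzm): {"aha":{},"k":[94,47,42,97,56],"sn":{"da":60,"fk":14,"iwh":0,"rkw":34},"vm":86}
After op 11 (remove /k): {"aha":{},"sn":{"da":60,"fk":14,"iwh":0,"rkw":34},"vm":86}
Value at /sn/da: 60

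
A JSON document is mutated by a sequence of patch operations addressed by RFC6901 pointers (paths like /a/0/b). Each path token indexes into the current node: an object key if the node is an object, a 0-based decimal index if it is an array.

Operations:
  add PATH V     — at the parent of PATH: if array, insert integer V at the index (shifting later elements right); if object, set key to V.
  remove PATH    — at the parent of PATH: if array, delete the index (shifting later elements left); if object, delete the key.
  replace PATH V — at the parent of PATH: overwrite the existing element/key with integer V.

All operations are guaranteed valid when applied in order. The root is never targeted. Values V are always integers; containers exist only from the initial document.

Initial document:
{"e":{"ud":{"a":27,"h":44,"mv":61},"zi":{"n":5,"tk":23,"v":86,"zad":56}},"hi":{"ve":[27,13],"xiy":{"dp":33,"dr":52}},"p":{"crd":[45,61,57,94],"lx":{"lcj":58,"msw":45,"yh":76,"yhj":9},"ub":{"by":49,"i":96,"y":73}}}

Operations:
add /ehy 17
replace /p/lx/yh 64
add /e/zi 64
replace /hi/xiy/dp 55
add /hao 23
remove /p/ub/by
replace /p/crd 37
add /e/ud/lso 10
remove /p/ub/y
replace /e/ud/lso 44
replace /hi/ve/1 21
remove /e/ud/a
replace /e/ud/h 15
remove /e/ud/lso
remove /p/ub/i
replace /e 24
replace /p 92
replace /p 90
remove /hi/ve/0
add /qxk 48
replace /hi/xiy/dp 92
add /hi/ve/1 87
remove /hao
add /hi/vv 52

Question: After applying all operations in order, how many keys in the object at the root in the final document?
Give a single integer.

After op 1 (add /ehy 17): {"e":{"ud":{"a":27,"h":44,"mv":61},"zi":{"n":5,"tk":23,"v":86,"zad":56}},"ehy":17,"hi":{"ve":[27,13],"xiy":{"dp":33,"dr":52}},"p":{"crd":[45,61,57,94],"lx":{"lcj":58,"msw":45,"yh":76,"yhj":9},"ub":{"by":49,"i":96,"y":73}}}
After op 2 (replace /p/lx/yh 64): {"e":{"ud":{"a":27,"h":44,"mv":61},"zi":{"n":5,"tk":23,"v":86,"zad":56}},"ehy":17,"hi":{"ve":[27,13],"xiy":{"dp":33,"dr":52}},"p":{"crd":[45,61,57,94],"lx":{"lcj":58,"msw":45,"yh":64,"yhj":9},"ub":{"by":49,"i":96,"y":73}}}
After op 3 (add /e/zi 64): {"e":{"ud":{"a":27,"h":44,"mv":61},"zi":64},"ehy":17,"hi":{"ve":[27,13],"xiy":{"dp":33,"dr":52}},"p":{"crd":[45,61,57,94],"lx":{"lcj":58,"msw":45,"yh":64,"yhj":9},"ub":{"by":49,"i":96,"y":73}}}
After op 4 (replace /hi/xiy/dp 55): {"e":{"ud":{"a":27,"h":44,"mv":61},"zi":64},"ehy":17,"hi":{"ve":[27,13],"xiy":{"dp":55,"dr":52}},"p":{"crd":[45,61,57,94],"lx":{"lcj":58,"msw":45,"yh":64,"yhj":9},"ub":{"by":49,"i":96,"y":73}}}
After op 5 (add /hao 23): {"e":{"ud":{"a":27,"h":44,"mv":61},"zi":64},"ehy":17,"hao":23,"hi":{"ve":[27,13],"xiy":{"dp":55,"dr":52}},"p":{"crd":[45,61,57,94],"lx":{"lcj":58,"msw":45,"yh":64,"yhj":9},"ub":{"by":49,"i":96,"y":73}}}
After op 6 (remove /p/ub/by): {"e":{"ud":{"a":27,"h":44,"mv":61},"zi":64},"ehy":17,"hao":23,"hi":{"ve":[27,13],"xiy":{"dp":55,"dr":52}},"p":{"crd":[45,61,57,94],"lx":{"lcj":58,"msw":45,"yh":64,"yhj":9},"ub":{"i":96,"y":73}}}
After op 7 (replace /p/crd 37): {"e":{"ud":{"a":27,"h":44,"mv":61},"zi":64},"ehy":17,"hao":23,"hi":{"ve":[27,13],"xiy":{"dp":55,"dr":52}},"p":{"crd":37,"lx":{"lcj":58,"msw":45,"yh":64,"yhj":9},"ub":{"i":96,"y":73}}}
After op 8 (add /e/ud/lso 10): {"e":{"ud":{"a":27,"h":44,"lso":10,"mv":61},"zi":64},"ehy":17,"hao":23,"hi":{"ve":[27,13],"xiy":{"dp":55,"dr":52}},"p":{"crd":37,"lx":{"lcj":58,"msw":45,"yh":64,"yhj":9},"ub":{"i":96,"y":73}}}
After op 9 (remove /p/ub/y): {"e":{"ud":{"a":27,"h":44,"lso":10,"mv":61},"zi":64},"ehy":17,"hao":23,"hi":{"ve":[27,13],"xiy":{"dp":55,"dr":52}},"p":{"crd":37,"lx":{"lcj":58,"msw":45,"yh":64,"yhj":9},"ub":{"i":96}}}
After op 10 (replace /e/ud/lso 44): {"e":{"ud":{"a":27,"h":44,"lso":44,"mv":61},"zi":64},"ehy":17,"hao":23,"hi":{"ve":[27,13],"xiy":{"dp":55,"dr":52}},"p":{"crd":37,"lx":{"lcj":58,"msw":45,"yh":64,"yhj":9},"ub":{"i":96}}}
After op 11 (replace /hi/ve/1 21): {"e":{"ud":{"a":27,"h":44,"lso":44,"mv":61},"zi":64},"ehy":17,"hao":23,"hi":{"ve":[27,21],"xiy":{"dp":55,"dr":52}},"p":{"crd":37,"lx":{"lcj":58,"msw":45,"yh":64,"yhj":9},"ub":{"i":96}}}
After op 12 (remove /e/ud/a): {"e":{"ud":{"h":44,"lso":44,"mv":61},"zi":64},"ehy":17,"hao":23,"hi":{"ve":[27,21],"xiy":{"dp":55,"dr":52}},"p":{"crd":37,"lx":{"lcj":58,"msw":45,"yh":64,"yhj":9},"ub":{"i":96}}}
After op 13 (replace /e/ud/h 15): {"e":{"ud":{"h":15,"lso":44,"mv":61},"zi":64},"ehy":17,"hao":23,"hi":{"ve":[27,21],"xiy":{"dp":55,"dr":52}},"p":{"crd":37,"lx":{"lcj":58,"msw":45,"yh":64,"yhj":9},"ub":{"i":96}}}
After op 14 (remove /e/ud/lso): {"e":{"ud":{"h":15,"mv":61},"zi":64},"ehy":17,"hao":23,"hi":{"ve":[27,21],"xiy":{"dp":55,"dr":52}},"p":{"crd":37,"lx":{"lcj":58,"msw":45,"yh":64,"yhj":9},"ub":{"i":96}}}
After op 15 (remove /p/ub/i): {"e":{"ud":{"h":15,"mv":61},"zi":64},"ehy":17,"hao":23,"hi":{"ve":[27,21],"xiy":{"dp":55,"dr":52}},"p":{"crd":37,"lx":{"lcj":58,"msw":45,"yh":64,"yhj":9},"ub":{}}}
After op 16 (replace /e 24): {"e":24,"ehy":17,"hao":23,"hi":{"ve":[27,21],"xiy":{"dp":55,"dr":52}},"p":{"crd":37,"lx":{"lcj":58,"msw":45,"yh":64,"yhj":9},"ub":{}}}
After op 17 (replace /p 92): {"e":24,"ehy":17,"hao":23,"hi":{"ve":[27,21],"xiy":{"dp":55,"dr":52}},"p":92}
After op 18 (replace /p 90): {"e":24,"ehy":17,"hao":23,"hi":{"ve":[27,21],"xiy":{"dp":55,"dr":52}},"p":90}
After op 19 (remove /hi/ve/0): {"e":24,"ehy":17,"hao":23,"hi":{"ve":[21],"xiy":{"dp":55,"dr":52}},"p":90}
After op 20 (add /qxk 48): {"e":24,"ehy":17,"hao":23,"hi":{"ve":[21],"xiy":{"dp":55,"dr":52}},"p":90,"qxk":48}
After op 21 (replace /hi/xiy/dp 92): {"e":24,"ehy":17,"hao":23,"hi":{"ve":[21],"xiy":{"dp":92,"dr":52}},"p":90,"qxk":48}
After op 22 (add /hi/ve/1 87): {"e":24,"ehy":17,"hao":23,"hi":{"ve":[21,87],"xiy":{"dp":92,"dr":52}},"p":90,"qxk":48}
After op 23 (remove /hao): {"e":24,"ehy":17,"hi":{"ve":[21,87],"xiy":{"dp":92,"dr":52}},"p":90,"qxk":48}
After op 24 (add /hi/vv 52): {"e":24,"ehy":17,"hi":{"ve":[21,87],"vv":52,"xiy":{"dp":92,"dr":52}},"p":90,"qxk":48}
Size at the root: 5

Answer: 5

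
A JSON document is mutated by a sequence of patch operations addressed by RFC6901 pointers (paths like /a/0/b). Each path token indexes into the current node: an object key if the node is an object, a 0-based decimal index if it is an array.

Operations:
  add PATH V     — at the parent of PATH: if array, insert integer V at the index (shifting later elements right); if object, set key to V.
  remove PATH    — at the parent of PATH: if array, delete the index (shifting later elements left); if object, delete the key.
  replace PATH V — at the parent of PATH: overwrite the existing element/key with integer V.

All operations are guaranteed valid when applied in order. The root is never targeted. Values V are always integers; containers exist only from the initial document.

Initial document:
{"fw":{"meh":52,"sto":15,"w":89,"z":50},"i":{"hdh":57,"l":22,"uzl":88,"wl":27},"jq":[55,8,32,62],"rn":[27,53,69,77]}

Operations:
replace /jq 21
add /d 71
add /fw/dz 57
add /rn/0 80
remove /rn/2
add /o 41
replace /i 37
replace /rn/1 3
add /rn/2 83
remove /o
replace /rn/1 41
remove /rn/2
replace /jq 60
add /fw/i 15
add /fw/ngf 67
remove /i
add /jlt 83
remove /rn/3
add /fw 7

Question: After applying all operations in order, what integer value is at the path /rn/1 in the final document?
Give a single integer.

Answer: 41

Derivation:
After op 1 (replace /jq 21): {"fw":{"meh":52,"sto":15,"w":89,"z":50},"i":{"hdh":57,"l":22,"uzl":88,"wl":27},"jq":21,"rn":[27,53,69,77]}
After op 2 (add /d 71): {"d":71,"fw":{"meh":52,"sto":15,"w":89,"z":50},"i":{"hdh":57,"l":22,"uzl":88,"wl":27},"jq":21,"rn":[27,53,69,77]}
After op 3 (add /fw/dz 57): {"d":71,"fw":{"dz":57,"meh":52,"sto":15,"w":89,"z":50},"i":{"hdh":57,"l":22,"uzl":88,"wl":27},"jq":21,"rn":[27,53,69,77]}
After op 4 (add /rn/0 80): {"d":71,"fw":{"dz":57,"meh":52,"sto":15,"w":89,"z":50},"i":{"hdh":57,"l":22,"uzl":88,"wl":27},"jq":21,"rn":[80,27,53,69,77]}
After op 5 (remove /rn/2): {"d":71,"fw":{"dz":57,"meh":52,"sto":15,"w":89,"z":50},"i":{"hdh":57,"l":22,"uzl":88,"wl":27},"jq":21,"rn":[80,27,69,77]}
After op 6 (add /o 41): {"d":71,"fw":{"dz":57,"meh":52,"sto":15,"w":89,"z":50},"i":{"hdh":57,"l":22,"uzl":88,"wl":27},"jq":21,"o":41,"rn":[80,27,69,77]}
After op 7 (replace /i 37): {"d":71,"fw":{"dz":57,"meh":52,"sto":15,"w":89,"z":50},"i":37,"jq":21,"o":41,"rn":[80,27,69,77]}
After op 8 (replace /rn/1 3): {"d":71,"fw":{"dz":57,"meh":52,"sto":15,"w":89,"z":50},"i":37,"jq":21,"o":41,"rn":[80,3,69,77]}
After op 9 (add /rn/2 83): {"d":71,"fw":{"dz":57,"meh":52,"sto":15,"w":89,"z":50},"i":37,"jq":21,"o":41,"rn":[80,3,83,69,77]}
After op 10 (remove /o): {"d":71,"fw":{"dz":57,"meh":52,"sto":15,"w":89,"z":50},"i":37,"jq":21,"rn":[80,3,83,69,77]}
After op 11 (replace /rn/1 41): {"d":71,"fw":{"dz":57,"meh":52,"sto":15,"w":89,"z":50},"i":37,"jq":21,"rn":[80,41,83,69,77]}
After op 12 (remove /rn/2): {"d":71,"fw":{"dz":57,"meh":52,"sto":15,"w":89,"z":50},"i":37,"jq":21,"rn":[80,41,69,77]}
After op 13 (replace /jq 60): {"d":71,"fw":{"dz":57,"meh":52,"sto":15,"w":89,"z":50},"i":37,"jq":60,"rn":[80,41,69,77]}
After op 14 (add /fw/i 15): {"d":71,"fw":{"dz":57,"i":15,"meh":52,"sto":15,"w":89,"z":50},"i":37,"jq":60,"rn":[80,41,69,77]}
After op 15 (add /fw/ngf 67): {"d":71,"fw":{"dz":57,"i":15,"meh":52,"ngf":67,"sto":15,"w":89,"z":50},"i":37,"jq":60,"rn":[80,41,69,77]}
After op 16 (remove /i): {"d":71,"fw":{"dz":57,"i":15,"meh":52,"ngf":67,"sto":15,"w":89,"z":50},"jq":60,"rn":[80,41,69,77]}
After op 17 (add /jlt 83): {"d":71,"fw":{"dz":57,"i":15,"meh":52,"ngf":67,"sto":15,"w":89,"z":50},"jlt":83,"jq":60,"rn":[80,41,69,77]}
After op 18 (remove /rn/3): {"d":71,"fw":{"dz":57,"i":15,"meh":52,"ngf":67,"sto":15,"w":89,"z":50},"jlt":83,"jq":60,"rn":[80,41,69]}
After op 19 (add /fw 7): {"d":71,"fw":7,"jlt":83,"jq":60,"rn":[80,41,69]}
Value at /rn/1: 41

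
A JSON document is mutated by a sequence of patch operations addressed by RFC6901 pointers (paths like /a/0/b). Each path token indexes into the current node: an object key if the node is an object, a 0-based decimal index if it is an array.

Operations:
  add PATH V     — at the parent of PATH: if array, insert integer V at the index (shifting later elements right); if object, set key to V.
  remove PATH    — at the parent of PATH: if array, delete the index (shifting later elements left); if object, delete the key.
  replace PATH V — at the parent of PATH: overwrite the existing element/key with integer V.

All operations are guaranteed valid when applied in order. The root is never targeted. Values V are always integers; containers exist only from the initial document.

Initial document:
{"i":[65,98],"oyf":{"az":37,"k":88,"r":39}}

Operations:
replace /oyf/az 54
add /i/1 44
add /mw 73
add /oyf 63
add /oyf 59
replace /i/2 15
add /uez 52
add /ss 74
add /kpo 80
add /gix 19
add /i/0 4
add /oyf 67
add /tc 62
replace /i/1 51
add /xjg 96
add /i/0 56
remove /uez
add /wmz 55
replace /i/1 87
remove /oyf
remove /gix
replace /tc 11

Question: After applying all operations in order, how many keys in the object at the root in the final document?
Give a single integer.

After op 1 (replace /oyf/az 54): {"i":[65,98],"oyf":{"az":54,"k":88,"r":39}}
After op 2 (add /i/1 44): {"i":[65,44,98],"oyf":{"az":54,"k":88,"r":39}}
After op 3 (add /mw 73): {"i":[65,44,98],"mw":73,"oyf":{"az":54,"k":88,"r":39}}
After op 4 (add /oyf 63): {"i":[65,44,98],"mw":73,"oyf":63}
After op 5 (add /oyf 59): {"i":[65,44,98],"mw":73,"oyf":59}
After op 6 (replace /i/2 15): {"i":[65,44,15],"mw":73,"oyf":59}
After op 7 (add /uez 52): {"i":[65,44,15],"mw":73,"oyf":59,"uez":52}
After op 8 (add /ss 74): {"i":[65,44,15],"mw":73,"oyf":59,"ss":74,"uez":52}
After op 9 (add /kpo 80): {"i":[65,44,15],"kpo":80,"mw":73,"oyf":59,"ss":74,"uez":52}
After op 10 (add /gix 19): {"gix":19,"i":[65,44,15],"kpo":80,"mw":73,"oyf":59,"ss":74,"uez":52}
After op 11 (add /i/0 4): {"gix":19,"i":[4,65,44,15],"kpo":80,"mw":73,"oyf":59,"ss":74,"uez":52}
After op 12 (add /oyf 67): {"gix":19,"i":[4,65,44,15],"kpo":80,"mw":73,"oyf":67,"ss":74,"uez":52}
After op 13 (add /tc 62): {"gix":19,"i":[4,65,44,15],"kpo":80,"mw":73,"oyf":67,"ss":74,"tc":62,"uez":52}
After op 14 (replace /i/1 51): {"gix":19,"i":[4,51,44,15],"kpo":80,"mw":73,"oyf":67,"ss":74,"tc":62,"uez":52}
After op 15 (add /xjg 96): {"gix":19,"i":[4,51,44,15],"kpo":80,"mw":73,"oyf":67,"ss":74,"tc":62,"uez":52,"xjg":96}
After op 16 (add /i/0 56): {"gix":19,"i":[56,4,51,44,15],"kpo":80,"mw":73,"oyf":67,"ss":74,"tc":62,"uez":52,"xjg":96}
After op 17 (remove /uez): {"gix":19,"i":[56,4,51,44,15],"kpo":80,"mw":73,"oyf":67,"ss":74,"tc":62,"xjg":96}
After op 18 (add /wmz 55): {"gix":19,"i":[56,4,51,44,15],"kpo":80,"mw":73,"oyf":67,"ss":74,"tc":62,"wmz":55,"xjg":96}
After op 19 (replace /i/1 87): {"gix":19,"i":[56,87,51,44,15],"kpo":80,"mw":73,"oyf":67,"ss":74,"tc":62,"wmz":55,"xjg":96}
After op 20 (remove /oyf): {"gix":19,"i":[56,87,51,44,15],"kpo":80,"mw":73,"ss":74,"tc":62,"wmz":55,"xjg":96}
After op 21 (remove /gix): {"i":[56,87,51,44,15],"kpo":80,"mw":73,"ss":74,"tc":62,"wmz":55,"xjg":96}
After op 22 (replace /tc 11): {"i":[56,87,51,44,15],"kpo":80,"mw":73,"ss":74,"tc":11,"wmz":55,"xjg":96}
Size at the root: 7

Answer: 7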